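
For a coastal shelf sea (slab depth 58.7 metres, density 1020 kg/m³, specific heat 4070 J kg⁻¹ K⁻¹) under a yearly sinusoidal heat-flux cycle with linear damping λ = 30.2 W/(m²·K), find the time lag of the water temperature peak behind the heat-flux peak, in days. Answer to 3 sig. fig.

Areal heat capacity C = ρ c_p D = 1020 × 4070 × 58.7 = 2.44×10^8 J m⁻² K⁻¹.
ω = 2π / 3.15×10^7 s = 1.99×10^-7 s⁻¹.
Phase lag φ = arctan(Cω/λ) = arctan(48.6/30.2) = 1.01 rad.
Time lag = φ / ω = 1.01 / 1.99×10^-7 = 5.09×10^6 s = 58.9 days.

58.9 days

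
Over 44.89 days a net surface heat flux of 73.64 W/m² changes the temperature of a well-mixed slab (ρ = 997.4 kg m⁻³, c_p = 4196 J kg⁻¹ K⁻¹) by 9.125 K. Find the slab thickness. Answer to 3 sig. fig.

Heat input Q = F Δt = 73.64 × 3.88×10^6 s = 2.86×10^8 J/m².
Required areal heat capacity C = Q / ΔT = 3.13×10^7 J/(m²·K).
Depth D = C / (ρ c_p) = 3.13×10^7 / (997.4 × 4196) = 7.48 m.

7.48 m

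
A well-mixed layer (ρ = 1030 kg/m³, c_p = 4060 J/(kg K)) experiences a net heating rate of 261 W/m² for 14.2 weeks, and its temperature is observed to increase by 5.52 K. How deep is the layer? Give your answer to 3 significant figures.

97.1 m

Heat input Q = F Δt = 261 × 8.59×10^6 s = 2.24×10^9 J/m².
Required areal heat capacity C = Q / ΔT = 4.06×10^8 J/(m²·K).
Depth D = C / (ρ c_p) = 4.06×10^8 / (1030 × 4060) = 97.1 m.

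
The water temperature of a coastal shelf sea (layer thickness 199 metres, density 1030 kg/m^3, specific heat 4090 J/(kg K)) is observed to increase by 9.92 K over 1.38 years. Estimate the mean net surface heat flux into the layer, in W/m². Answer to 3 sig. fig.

Areal heat capacity C = ρ c_p D = 1030 × 4090 × 199 = 8.38×10^8 J m⁻² K⁻¹.
Required heat per unit area: Q = C ΔT = 8.38×10^8 × 9.92 = 8.32×10^9 J/m².
Flux F = Q / Δt = 8.32×10^9 / 4.35×10^7 s = 191 W/m².

191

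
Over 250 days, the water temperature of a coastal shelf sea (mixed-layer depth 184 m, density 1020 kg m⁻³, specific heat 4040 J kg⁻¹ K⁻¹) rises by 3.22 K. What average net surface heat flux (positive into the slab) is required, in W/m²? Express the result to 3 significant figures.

Areal heat capacity C = ρ c_p D = 1020 × 4040 × 184 = 7.58×10^8 J/(m²·K).
Required heat per unit area: Q = C ΔT = 7.58×10^8 × 3.22 = 2.44×10^9 J/m².
Flux F = Q / Δt = 2.44×10^9 / 2.16×10^7 s = 113 W/m².

113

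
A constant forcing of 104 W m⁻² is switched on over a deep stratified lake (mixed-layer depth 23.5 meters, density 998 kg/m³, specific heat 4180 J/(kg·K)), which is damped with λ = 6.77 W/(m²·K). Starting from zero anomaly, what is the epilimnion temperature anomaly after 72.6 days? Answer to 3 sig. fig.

5.40 K

Areal heat capacity C = ρ c_p D = 998 × 4180 × 23.5 = 9.80×10^7 J m⁻² K⁻¹.
τ = C / λ = 9.80×10^7 / 6.77 = 1.45×10^7 s.
Equilibrium anomaly ΔT_eq = F / λ = 104 / 6.77 = 15.4 K.
t = 72.6 days = 6.27×10^6 s, so t/τ = 0.433.
ΔT(t) = ΔT_eq (1 − e^(−t/τ)) = 15.4 × (1 − e^−0.433) = 5.40 K.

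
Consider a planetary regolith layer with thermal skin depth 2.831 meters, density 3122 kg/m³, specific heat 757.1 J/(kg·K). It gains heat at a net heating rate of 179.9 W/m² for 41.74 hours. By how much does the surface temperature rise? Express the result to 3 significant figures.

Areal heat capacity C = ρ c_p D = 3122 × 757.1 × 2.831 = 6.69×10^6 J/(m²·K).
Net heat input Q = F Δt = 179.9 × (41.74 hours × 3600 s/hour) = 2.70×10^7 J/m².
ΔT = Q / C = 2.70×10^7 / 6.69×10^6 = 4.04 K.

4.04 K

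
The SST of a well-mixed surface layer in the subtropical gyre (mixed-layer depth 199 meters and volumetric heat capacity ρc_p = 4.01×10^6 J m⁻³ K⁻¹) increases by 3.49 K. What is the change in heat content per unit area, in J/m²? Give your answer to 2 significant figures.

2.8×10^9

Areal heat capacity C = ρc_p × D = 4.01×10^6 × 199 = 7.98×10^8 J/(m^2 K).
ΔQ = C ΔT = 7.98×10^8 × 3.49 = 2.78×10^9 J/m².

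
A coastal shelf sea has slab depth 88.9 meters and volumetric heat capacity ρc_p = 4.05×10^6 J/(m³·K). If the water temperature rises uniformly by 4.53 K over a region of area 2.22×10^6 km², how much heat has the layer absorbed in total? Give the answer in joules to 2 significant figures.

Areal heat capacity C = ρc_p × D = 4.05×10^6 × 88.9 = 3.60×10^8 J m⁻² K⁻¹.
Heat per unit area: q = C ΔT = 3.60×10^8 × 4.53 = 1.63×10^9 J/m².
Total heat: Q = q × A = 1.63×10^9 × (2.22×10^6 × 10⁶ m²) = 3.62×10^21 J.

3.6×10^21 J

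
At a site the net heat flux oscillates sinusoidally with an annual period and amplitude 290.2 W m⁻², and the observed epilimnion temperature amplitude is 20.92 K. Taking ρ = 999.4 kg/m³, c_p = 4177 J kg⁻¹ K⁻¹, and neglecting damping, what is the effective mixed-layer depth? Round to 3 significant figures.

ω = 2π / 3.15×10^7 s = 1.99×10^-7 s⁻¹.
Required C = F₀ / (A ω) = 290.2 / (20.92 × 1.99×10^-7) = 6.96×10^7 J/(m²·K).
D = C / (ρ c_p) = 6.96×10^7 / (999.4 × 4177) = 16.7 m.

16.7 m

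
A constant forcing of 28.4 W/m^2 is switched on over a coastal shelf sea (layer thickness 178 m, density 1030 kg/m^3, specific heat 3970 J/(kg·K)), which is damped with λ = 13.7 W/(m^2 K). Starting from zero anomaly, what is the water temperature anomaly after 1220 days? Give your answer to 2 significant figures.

1.8 K

Areal heat capacity C = ρ c_p D = 1030 × 3970 × 178 = 7.28×10^8 J/(m^2 K).
τ = C / λ = 7.28×10^8 / 13.7 = 5.31×10^7 s.
Equilibrium anomaly ΔT_eq = F / λ = 28.4 / 13.7 = 2.07 K.
t = 1220 days = 1.05×10^8 s, so t/τ = 1.98.
ΔT(t) = ΔT_eq (1 − e^(−t/τ)) = 2.07 × (1 − e^−1.98) = 1.79 K.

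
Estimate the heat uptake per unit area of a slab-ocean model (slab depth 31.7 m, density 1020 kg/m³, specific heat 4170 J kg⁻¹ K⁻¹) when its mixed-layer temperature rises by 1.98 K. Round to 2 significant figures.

2.7×10^8

Areal heat capacity C = ρ c_p D = 1020 × 4170 × 31.7 = 1.35×10^8 J/(m^2 K).
ΔQ = C ΔT = 1.35×10^8 × 1.98 = 2.67×10^8 J/m².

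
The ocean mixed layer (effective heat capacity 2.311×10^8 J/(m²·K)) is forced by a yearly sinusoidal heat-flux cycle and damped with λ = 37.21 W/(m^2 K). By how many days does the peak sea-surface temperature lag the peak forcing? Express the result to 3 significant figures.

Areal heat capacity C = 2.311×10^8 J/(m²·K) (given).
ω = 2π / 3.15×10^7 s = 1.99×10^-7 s⁻¹.
Phase lag φ = arctan(Cω/λ) = arctan(46.0/37.21) = 0.891 rad.
Time lag = φ / ω = 0.891 / 1.99×10^-7 = 4.47×10^6 s = 51.8 days.

51.8 days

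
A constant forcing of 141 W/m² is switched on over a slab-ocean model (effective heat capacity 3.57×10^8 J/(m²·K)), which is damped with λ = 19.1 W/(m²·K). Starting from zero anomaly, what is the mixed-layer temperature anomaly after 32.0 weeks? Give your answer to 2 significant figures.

Areal heat capacity C = 3.57×10^8 J/(m²·K) (given).
τ = C / λ = 3.57×10^8 / 19.1 = 1.87×10^7 s.
Equilibrium anomaly ΔT_eq = F / λ = 141 / 19.1 = 7.38 K.
t = 32.0 weeks = 1.94×10^7 s, so t/τ = 1.04.
ΔT(t) = ΔT_eq (1 − e^(−t/τ)) = 7.38 × (1 − e^−1.04) = 4.76 K.

4.8 K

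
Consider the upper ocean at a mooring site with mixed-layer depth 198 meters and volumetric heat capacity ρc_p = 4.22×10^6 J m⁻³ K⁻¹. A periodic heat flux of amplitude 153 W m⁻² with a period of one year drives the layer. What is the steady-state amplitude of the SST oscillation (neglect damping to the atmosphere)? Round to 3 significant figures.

0.919 K

Areal heat capacity C = ρc_p × D = 4.22×10^6 × 198 = 8.36×10^8 J/(m^2 K).
Angular frequency ω = 2π / T = 2π / 3.15×10^7 s = 1.99×10^-7 s⁻¹.
Cω = 8.36×10^8 × 1.99×10^-7 = 166 W/(m²·K).
Amplitude A = F₀ / (Cω) = 153 / 166 = 0.919 K.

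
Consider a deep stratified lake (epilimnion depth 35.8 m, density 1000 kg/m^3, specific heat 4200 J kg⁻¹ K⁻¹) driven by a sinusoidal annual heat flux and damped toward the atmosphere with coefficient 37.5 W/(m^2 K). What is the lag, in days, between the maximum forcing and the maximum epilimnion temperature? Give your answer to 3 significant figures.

39.2 days

Areal heat capacity C = ρ c_p D = 1000 × 4200 × 35.8 = 1.50×10^8 J m⁻² K⁻¹.
ω = 2π / 3.15×10^7 s = 1.99×10^-7 s⁻¹.
Phase lag φ = arctan(Cω/λ) = arctan(30.0/37.5) = 0.674 rad.
Time lag = φ / ω = 0.674 / 1.99×10^-7 = 3.38×10^6 s = 39.2 days.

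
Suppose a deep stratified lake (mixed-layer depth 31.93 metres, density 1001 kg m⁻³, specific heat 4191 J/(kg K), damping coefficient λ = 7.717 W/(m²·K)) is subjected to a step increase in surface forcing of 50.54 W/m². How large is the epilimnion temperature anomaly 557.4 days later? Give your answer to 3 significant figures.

6.14 K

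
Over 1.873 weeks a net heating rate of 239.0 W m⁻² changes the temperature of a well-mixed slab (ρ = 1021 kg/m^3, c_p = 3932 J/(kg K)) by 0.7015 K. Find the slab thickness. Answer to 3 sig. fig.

96.1 m

Heat input Q = F Δt = 239.0 × 1.13×10^6 s = 2.71×10^8 J/m².
Required areal heat capacity C = Q / ΔT = 3.86×10^8 J/(m²·K).
Depth D = C / (ρ c_p) = 3.86×10^8 / (1021 × 3932) = 96.1 m.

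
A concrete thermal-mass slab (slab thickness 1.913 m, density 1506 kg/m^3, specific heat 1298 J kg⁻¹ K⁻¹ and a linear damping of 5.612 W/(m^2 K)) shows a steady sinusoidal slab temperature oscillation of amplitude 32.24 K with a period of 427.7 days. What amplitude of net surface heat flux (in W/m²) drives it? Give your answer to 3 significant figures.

Areal heat capacity C = ρ c_p D = 1506 × 1298 × 1.913 = 3.74×10^6 J m⁻² K⁻¹.
ω = 2π / 3.70×10^7 s = 1.70×10^-7 s⁻¹.
√((Cω)² + λ²) = √((0.636)² + 5.612²) = 5.65 W/(m²·K).
F₀ = A × √((Cω)²+λ²) = 32.24 × 5.65 = 182 W/m².

182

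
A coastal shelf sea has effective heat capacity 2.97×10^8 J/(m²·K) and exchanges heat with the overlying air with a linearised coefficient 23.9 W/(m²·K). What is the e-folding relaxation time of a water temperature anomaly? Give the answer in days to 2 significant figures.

Areal heat capacity C = 2.97×10^8 J/(m²·K) (given).
Relaxation time τ = C / λ = 2.97×10^8 / 23.9 = 1.24×10^7 s.
In days: 1.24×10^7 s / (86400 s/day) = 144 days.

140 days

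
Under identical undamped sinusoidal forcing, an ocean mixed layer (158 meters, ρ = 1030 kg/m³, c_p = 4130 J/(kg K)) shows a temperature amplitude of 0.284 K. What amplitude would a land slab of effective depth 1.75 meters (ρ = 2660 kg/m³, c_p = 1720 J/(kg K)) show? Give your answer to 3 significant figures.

C_ocean = 6.72×10^8 J/(m²·K); C_land = 8.01×10^6 J/(m²·K).
A ∝ 1/C ⇒ A_land = A_ocean × C_ocean/C_land = 0.284 × 83.9 = 23.8 K.

23.8 K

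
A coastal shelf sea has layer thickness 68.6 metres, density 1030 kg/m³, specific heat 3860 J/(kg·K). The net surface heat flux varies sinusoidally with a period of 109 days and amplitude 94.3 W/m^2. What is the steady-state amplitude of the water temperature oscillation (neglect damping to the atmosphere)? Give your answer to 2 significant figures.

Areal heat capacity C = ρ c_p D = 1030 × 3860 × 68.6 = 2.73×10^8 J m⁻² K⁻¹.
Angular frequency ω = 2π / T = 2π / 9.42×10^6 s = 6.67×10^-7 s⁻¹.
Cω = 2.73×10^8 × 6.67×10^-7 = 182 W/(m²·K).
Amplitude A = F₀ / (Cω) = 94.3 / 182 = 0.518 K.

0.52 K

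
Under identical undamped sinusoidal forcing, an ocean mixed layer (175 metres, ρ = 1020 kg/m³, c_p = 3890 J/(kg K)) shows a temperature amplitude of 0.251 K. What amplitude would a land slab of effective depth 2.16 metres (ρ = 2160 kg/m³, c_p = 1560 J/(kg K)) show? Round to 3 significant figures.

23.9 K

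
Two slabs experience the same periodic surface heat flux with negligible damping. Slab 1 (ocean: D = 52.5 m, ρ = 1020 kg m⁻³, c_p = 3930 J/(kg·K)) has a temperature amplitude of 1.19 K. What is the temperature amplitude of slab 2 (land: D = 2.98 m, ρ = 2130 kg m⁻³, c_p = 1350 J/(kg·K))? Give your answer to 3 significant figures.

C_ocean = 2.10×10^8 J/(m²·K); C_land = 8.57×10^6 J/(m²·K).
A ∝ 1/C ⇒ A_land = A_ocean × C_ocean/C_land = 1.19 × 24.6 = 29.2 K.

29.2 K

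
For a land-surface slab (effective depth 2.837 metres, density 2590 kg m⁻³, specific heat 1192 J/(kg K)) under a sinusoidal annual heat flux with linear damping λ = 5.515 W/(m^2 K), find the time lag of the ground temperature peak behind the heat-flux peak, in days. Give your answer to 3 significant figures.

17.8 days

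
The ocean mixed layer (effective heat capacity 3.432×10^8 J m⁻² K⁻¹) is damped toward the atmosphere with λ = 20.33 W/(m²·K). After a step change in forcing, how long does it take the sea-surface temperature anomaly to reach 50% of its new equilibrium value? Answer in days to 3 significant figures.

Areal heat capacity C = 3.432×10^8 J m⁻² K⁻¹ (given).
τ = C / λ = 3.43×10^8 / 20.33 = 1.69×10^7 s.
Fraction reached: 1 − e^(−t/τ) = 0.50 ⇒ t = −τ ln(1 − 0.50) = τ × 0.693.
t = 1.17×10^7 s = 135 days.

135 days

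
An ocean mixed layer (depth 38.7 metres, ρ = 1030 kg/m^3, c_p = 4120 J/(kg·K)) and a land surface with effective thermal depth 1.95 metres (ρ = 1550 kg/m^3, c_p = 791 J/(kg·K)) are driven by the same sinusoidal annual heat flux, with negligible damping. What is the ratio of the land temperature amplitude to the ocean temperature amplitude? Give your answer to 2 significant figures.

C_ocean = 1030 × 4120 × 38.7 = 1.64×10^8 J/(m²·K).
C_land = 1550 × 791 × 1.95 = 2.39×10^6 J/(m²·K).
Undamped amplitude ∝ 1/C, so A_land/A_ocean = C_ocean/C_land = 68.7.

69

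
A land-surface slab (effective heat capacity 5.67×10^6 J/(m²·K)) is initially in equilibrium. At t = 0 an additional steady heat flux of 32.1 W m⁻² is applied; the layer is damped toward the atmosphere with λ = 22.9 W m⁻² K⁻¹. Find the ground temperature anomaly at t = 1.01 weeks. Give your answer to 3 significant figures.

Areal heat capacity C = 5.67×10^6 J/(m²·K) (given).
τ = C / λ = 5.67×10^6 / 22.9 = 2.48×10^5 s.
Equilibrium anomaly ΔT_eq = F / λ = 32.1 / 22.9 = 1.40 K.
t = 1.01 weeks = 6.11×10^5 s, so t/τ = 2.47.
ΔT(t) = ΔT_eq (1 − e^(−t/τ)) = 1.40 × (1 − e^−2.47) = 1.28 K.

1.28 K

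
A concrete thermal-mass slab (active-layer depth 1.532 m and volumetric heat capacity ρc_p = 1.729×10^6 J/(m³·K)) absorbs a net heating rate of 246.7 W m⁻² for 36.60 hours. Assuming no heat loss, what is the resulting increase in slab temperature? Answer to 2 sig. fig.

Areal heat capacity C = ρc_p × D = 1.729×10^6 × 1.532 = 2.65×10^6 J m⁻² K⁻¹.
Net heat input Q = F Δt = 246.7 × (36.60 hours × 3600 s/hour) = 3.25×10^7 J/m².
ΔT = Q / C = 3.25×10^7 / 2.65×10^6 = 12.3 K.

12 K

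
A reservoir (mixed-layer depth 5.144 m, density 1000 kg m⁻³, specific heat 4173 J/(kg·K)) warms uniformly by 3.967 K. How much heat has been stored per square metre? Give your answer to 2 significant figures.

Areal heat capacity C = ρ c_p D = 1000 × 4173 × 5.144 = 2.15×10^7 J/(m^2 K).
ΔQ = C ΔT = 2.15×10^7 × 3.967 = 8.52×10^7 J/m².

8.5×10^7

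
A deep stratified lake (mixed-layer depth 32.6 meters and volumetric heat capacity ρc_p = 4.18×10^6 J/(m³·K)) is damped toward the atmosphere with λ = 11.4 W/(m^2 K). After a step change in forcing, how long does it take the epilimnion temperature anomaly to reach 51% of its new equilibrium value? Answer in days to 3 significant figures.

Areal heat capacity C = ρc_p × D = 4.18×10^6 × 32.6 = 1.36×10^8 J m⁻² K⁻¹.
τ = C / λ = 1.36×10^8 / 11.4 = 1.20×10^7 s.
Fraction reached: 1 − e^(−t/τ) = 0.51 ⇒ t = −τ ln(1 − 0.51) = τ × 0.713.
t = 8.53×10^6 s = 98.7 days.

98.7 days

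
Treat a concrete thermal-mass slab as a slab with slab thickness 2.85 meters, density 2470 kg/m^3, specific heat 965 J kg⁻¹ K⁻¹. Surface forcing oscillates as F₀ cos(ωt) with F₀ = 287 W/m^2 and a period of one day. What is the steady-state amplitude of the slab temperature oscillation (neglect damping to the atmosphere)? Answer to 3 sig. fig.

0.581 K

Areal heat capacity C = ρ c_p D = 2470 × 965 × 2.85 = 6.79×10^6 J/(m²·K).
Angular frequency ω = 2π / T = 2π / 86400 s = 7.27×10^-5 s⁻¹.
Cω = 6.79×10^6 × 7.27×10^-5 = 494 W/(m²·K).
Amplitude A = F₀ / (Cω) = 287 / 494 = 0.581 K.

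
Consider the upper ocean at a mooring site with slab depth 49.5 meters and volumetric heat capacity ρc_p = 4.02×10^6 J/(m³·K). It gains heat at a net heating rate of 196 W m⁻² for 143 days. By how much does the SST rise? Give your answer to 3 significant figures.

12.2 K

Areal heat capacity C = ρc_p × D = 4.02×10^6 × 49.5 = 1.99×10^8 J/(m^2 K).
Net heat input Q = F Δt = 196 × (143 days × 86400 s/day) = 2.42×10^9 J/m².
ΔT = Q / C = 2.42×10^9 / 1.99×10^8 = 12.2 K.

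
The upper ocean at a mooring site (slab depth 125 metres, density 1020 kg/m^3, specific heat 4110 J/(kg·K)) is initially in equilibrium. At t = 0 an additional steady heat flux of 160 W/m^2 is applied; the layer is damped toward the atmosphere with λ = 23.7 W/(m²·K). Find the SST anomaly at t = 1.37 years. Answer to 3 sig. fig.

5.80 K

Areal heat capacity C = ρ c_p D = 1020 × 4110 × 125 = 5.24×10^8 J/(m²·K).
τ = C / λ = 5.24×10^8 / 23.7 = 2.21×10^7 s.
Equilibrium anomaly ΔT_eq = F / λ = 160 / 23.7 = 6.75 K.
t = 1.37 years = 4.32×10^7 s, so t/τ = 1.96.
ΔT(t) = ΔT_eq (1 − e^(−t/τ)) = 6.75 × (1 − e^−1.96) = 5.80 K.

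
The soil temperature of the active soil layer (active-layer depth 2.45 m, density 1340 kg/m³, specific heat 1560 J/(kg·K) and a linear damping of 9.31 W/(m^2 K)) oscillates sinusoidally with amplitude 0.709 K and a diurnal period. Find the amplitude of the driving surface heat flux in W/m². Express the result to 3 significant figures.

Areal heat capacity C = ρ c_p D = 1340 × 1560 × 2.45 = 5.12×10^6 J/(m²·K).
ω = 2π / 86400 s = 7.27×10^-5 s⁻¹.
√((Cω)² + λ²) = √((372)² + 9.31²) = 373 W/(m²·K).
F₀ = A × √((Cω)²+λ²) = 0.709 × 373 = 264 W/m².

264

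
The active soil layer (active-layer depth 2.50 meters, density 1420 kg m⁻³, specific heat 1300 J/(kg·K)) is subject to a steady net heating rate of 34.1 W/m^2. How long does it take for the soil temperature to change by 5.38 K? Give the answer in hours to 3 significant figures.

202 hours

Areal heat capacity C = ρ c_p D = 1420 × 1300 × 2.50 = 4.62×10^6 J m⁻² K⁻¹.
Time required: Δt = C ΔT / F = 4.62×10^6 × 5.38 / 34.1 = 7.28×10^5 s.
In hours: 7.28×10^5 s / (3600 s/hour) = 202 hours.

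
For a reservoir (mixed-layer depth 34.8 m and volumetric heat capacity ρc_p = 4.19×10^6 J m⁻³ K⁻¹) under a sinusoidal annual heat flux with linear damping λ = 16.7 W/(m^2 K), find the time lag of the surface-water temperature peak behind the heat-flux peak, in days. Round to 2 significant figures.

Areal heat capacity C = ρc_p × D = 4.19×10^6 × 34.8 = 1.46×10^8 J/(m²·K).
ω = 2π / 3.15×10^7 s = 1.99×10^-7 s⁻¹.
Phase lag φ = arctan(Cω/λ) = arctan(29.1/16.7) = 1.05 rad.
Time lag = φ / ω = 1.05 / 1.99×10^-7 = 5.27×10^6 s = 60.9 days.

61 days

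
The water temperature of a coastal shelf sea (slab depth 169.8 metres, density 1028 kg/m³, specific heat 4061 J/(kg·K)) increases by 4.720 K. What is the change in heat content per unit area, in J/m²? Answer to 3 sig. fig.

Areal heat capacity C = ρ c_p D = 1028 × 4061 × 169.8 = 7.09×10^8 J/(m^2 K).
ΔQ = C ΔT = 7.09×10^8 × 4.720 = 3.35×10^9 J/m².

3.35×10^9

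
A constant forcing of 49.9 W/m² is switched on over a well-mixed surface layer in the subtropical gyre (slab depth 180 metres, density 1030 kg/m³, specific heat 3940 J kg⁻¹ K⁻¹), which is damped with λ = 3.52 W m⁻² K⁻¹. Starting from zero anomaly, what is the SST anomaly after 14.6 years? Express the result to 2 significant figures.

Areal heat capacity C = ρ c_p D = 1030 × 3940 × 180 = 7.30×10^8 J m⁻² K⁻¹.
τ = C / λ = 7.30×10^8 / 3.52 = 2.08×10^8 s.
Equilibrium anomaly ΔT_eq = F / λ = 49.9 / 3.52 = 14.2 K.
t = 14.6 years = 4.61×10^8 s, so t/τ = 2.22.
ΔT(t) = ΔT_eq (1 − e^(−t/τ)) = 14.2 × (1 − e^−2.22) = 12.6 K.

13 K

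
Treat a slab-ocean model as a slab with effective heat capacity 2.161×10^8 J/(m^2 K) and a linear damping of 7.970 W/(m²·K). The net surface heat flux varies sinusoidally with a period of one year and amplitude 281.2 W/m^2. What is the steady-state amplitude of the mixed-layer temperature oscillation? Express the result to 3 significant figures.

Areal heat capacity C = 2.161×10^8 J/(m^2 K) (given).
Angular frequency ω = 2π / T = 2π / 3.15×10^7 s = 1.99×10^-7 s⁻¹.
√((Cω)² + λ²) = √((43.1)² + 7.970²) = 43.8 W/(m²·K).
Amplitude A = F₀ / √((Cω)²+λ²) = 281.2 / 43.8 = 6.42 K.

6.42 K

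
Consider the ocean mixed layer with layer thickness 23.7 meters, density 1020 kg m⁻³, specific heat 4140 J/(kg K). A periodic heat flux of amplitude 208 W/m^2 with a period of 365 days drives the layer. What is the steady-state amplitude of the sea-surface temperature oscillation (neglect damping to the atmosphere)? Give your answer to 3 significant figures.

Areal heat capacity C = ρ c_p D = 1020 × 4140 × 23.7 = 1.00×10^8 J/(m²·K).
Angular frequency ω = 2π / T = 2π / 3.15×10^7 s = 1.99×10^-7 s⁻¹.
Cω = 1.00×10^8 × 1.99×10^-7 = 19.9 W/(m²·K).
Amplitude A = F₀ / (Cω) = 208 / 19.9 = 10.4 K.

10.4 K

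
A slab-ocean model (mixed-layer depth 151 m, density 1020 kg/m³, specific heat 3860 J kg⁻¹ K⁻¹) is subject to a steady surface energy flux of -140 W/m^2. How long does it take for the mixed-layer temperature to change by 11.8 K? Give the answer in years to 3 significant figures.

Areal heat capacity C = ρ c_p D = 1020 × 3860 × 151 = 5.95×10^8 J/(m²·K).
Time required: Δt = C ΔT / F = 5.95×10^8 × -11.8 / -140 = 5.01×10^7 s.
In years: 5.01×10^7 s / (3.156×10^7 s/year) = 1.59 years.

1.59 years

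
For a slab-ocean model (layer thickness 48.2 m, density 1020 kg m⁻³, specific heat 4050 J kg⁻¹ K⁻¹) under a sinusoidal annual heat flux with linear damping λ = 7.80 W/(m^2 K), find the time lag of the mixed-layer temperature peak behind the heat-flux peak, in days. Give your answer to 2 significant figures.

Areal heat capacity C = ρ c_p D = 1020 × 4050 × 48.2 = 1.99×10^8 J/(m²·K).
ω = 2π / 3.15×10^7 s = 1.99×10^-7 s⁻¹.
Phase lag φ = arctan(Cω/λ) = arctan(39.7/7.80) = 1.38 rad.
Time lag = φ / ω = 1.38 / 1.99×10^-7 = 6.91×10^6 s = 80.0 days.

80 days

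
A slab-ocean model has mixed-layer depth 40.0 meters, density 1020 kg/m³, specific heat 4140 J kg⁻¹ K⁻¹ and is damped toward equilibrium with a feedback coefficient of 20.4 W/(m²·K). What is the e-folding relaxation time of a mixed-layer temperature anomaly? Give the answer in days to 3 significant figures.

95.8 days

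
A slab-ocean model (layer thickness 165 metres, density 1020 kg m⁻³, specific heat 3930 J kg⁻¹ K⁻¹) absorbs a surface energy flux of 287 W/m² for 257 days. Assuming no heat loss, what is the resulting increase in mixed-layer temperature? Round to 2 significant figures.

Areal heat capacity C = ρ c_p D = 1020 × 3930 × 165 = 6.61×10^8 J m⁻² K⁻¹.
Net heat input Q = F Δt = 287 × (257 days × 86400 s/day) = 6.37×10^9 J/m².
ΔT = Q / C = 6.37×10^9 / 6.61×10^8 = 9.64 K.

9.6 K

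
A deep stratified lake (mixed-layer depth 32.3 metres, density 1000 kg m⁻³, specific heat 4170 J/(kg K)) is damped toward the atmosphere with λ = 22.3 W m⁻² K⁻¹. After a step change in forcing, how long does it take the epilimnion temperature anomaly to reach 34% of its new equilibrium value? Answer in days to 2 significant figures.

29 days

Areal heat capacity C = ρ c_p D = 1000 × 4170 × 32.3 = 1.35×10^8 J/(m^2 K).
τ = C / λ = 1.35×10^8 / 22.3 = 6.04×10^6 s.
Fraction reached: 1 − e^(−t/τ) = 0.34 ⇒ t = −τ ln(1 − 0.34) = τ × 0.416.
t = 2.51×10^6 s = 29.0 days.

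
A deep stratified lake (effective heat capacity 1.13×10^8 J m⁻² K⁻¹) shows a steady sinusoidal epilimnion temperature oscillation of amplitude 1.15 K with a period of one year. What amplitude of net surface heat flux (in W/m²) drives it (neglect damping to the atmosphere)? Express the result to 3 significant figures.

25.9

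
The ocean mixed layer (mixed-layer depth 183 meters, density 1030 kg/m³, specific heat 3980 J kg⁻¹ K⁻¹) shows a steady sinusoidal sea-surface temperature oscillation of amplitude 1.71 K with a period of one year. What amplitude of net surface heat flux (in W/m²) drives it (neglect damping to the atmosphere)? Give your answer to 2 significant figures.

260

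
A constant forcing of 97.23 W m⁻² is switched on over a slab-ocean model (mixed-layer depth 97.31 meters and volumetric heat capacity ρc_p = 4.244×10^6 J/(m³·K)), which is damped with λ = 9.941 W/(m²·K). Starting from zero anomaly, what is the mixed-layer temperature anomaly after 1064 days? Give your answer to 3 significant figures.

Areal heat capacity C = ρc_p × D = 4.244×10^6 × 97.31 = 4.13×10^8 J m⁻² K⁻¹.
τ = C / λ = 4.13×10^8 / 9.941 = 4.15×10^7 s.
Equilibrium anomaly ΔT_eq = F / λ = 97.23 / 9.941 = 9.78 K.
t = 1064 days = 9.19×10^7 s, so t/τ = 2.21.
ΔT(t) = ΔT_eq (1 − e^(−t/τ)) = 9.78 × (1 − e^−2.21) = 8.71 K.

8.71 K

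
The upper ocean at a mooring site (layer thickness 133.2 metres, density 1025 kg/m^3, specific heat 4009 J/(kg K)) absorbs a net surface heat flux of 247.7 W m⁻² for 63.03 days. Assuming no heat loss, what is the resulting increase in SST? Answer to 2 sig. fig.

2.5 K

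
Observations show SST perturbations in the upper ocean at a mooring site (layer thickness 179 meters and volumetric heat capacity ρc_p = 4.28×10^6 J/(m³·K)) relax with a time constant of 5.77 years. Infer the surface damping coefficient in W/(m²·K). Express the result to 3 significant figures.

Areal heat capacity C = ρc_p × D = 4.28×10^6 × 179 = 7.66×10^8 J m⁻² K⁻¹.
τ = 5.77 years = 1.82×10^8 s.
λ = C / τ = 7.66×10^8 / 1.82×10^8 = 4.21 W/(m²·K).

4.21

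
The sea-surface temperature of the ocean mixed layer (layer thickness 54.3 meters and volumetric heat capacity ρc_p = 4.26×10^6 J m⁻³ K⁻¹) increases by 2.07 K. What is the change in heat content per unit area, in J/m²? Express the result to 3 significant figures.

4.79×10^8

Areal heat capacity C = ρc_p × D = 4.26×10^6 × 54.3 = 2.31×10^8 J m⁻² K⁻¹.
ΔQ = C ΔT = 2.31×10^8 × 2.07 = 4.79×10^8 J/m².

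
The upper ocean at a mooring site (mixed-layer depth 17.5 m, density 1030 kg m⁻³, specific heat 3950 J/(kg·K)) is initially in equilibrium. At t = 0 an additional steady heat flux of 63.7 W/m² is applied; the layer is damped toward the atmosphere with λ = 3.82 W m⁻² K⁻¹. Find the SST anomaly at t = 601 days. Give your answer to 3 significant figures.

Areal heat capacity C = ρ c_p D = 1030 × 3950 × 17.5 = 7.12×10^7 J m⁻² K⁻¹.
τ = C / λ = 7.12×10^7 / 3.82 = 1.86×10^7 s.
Equilibrium anomaly ΔT_eq = F / λ = 63.7 / 3.82 = 16.7 K.
t = 601 days = 5.19×10^7 s, so t/τ = 2.79.
ΔT(t) = ΔT_eq (1 − e^(−t/τ)) = 16.7 × (1 − e^−2.79) = 15.6 K.

15.6 K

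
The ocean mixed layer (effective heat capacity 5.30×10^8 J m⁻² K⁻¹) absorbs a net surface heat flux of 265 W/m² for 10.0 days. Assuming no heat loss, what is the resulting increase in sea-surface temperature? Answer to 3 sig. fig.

0.432 K

Areal heat capacity C = 5.30×10^8 J m⁻² K⁻¹ (given).
Net heat input Q = F Δt = 265 × (10.0 days × 86400 s/day) = 2.29×10^8 J/m².
ΔT = Q / C = 2.29×10^8 / 5.30×10^8 = 0.432 K.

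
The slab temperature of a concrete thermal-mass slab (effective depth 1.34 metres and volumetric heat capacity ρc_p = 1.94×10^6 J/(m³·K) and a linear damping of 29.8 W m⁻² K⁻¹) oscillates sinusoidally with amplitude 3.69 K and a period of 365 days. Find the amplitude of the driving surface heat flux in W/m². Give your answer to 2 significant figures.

Areal heat capacity C = ρc_p × D = 1.94×10^6 × 1.34 = 2.60×10^6 J/(m^2 K).
ω = 2π / 3.15×10^7 s = 1.99×10^-7 s⁻¹.
√((Cω)² + λ²) = √((0.518)² + 29.8²) = 29.8 W/(m²·K).
F₀ = A × √((Cω)²+λ²) = 3.69 × 29.8 = 110 W/m².

110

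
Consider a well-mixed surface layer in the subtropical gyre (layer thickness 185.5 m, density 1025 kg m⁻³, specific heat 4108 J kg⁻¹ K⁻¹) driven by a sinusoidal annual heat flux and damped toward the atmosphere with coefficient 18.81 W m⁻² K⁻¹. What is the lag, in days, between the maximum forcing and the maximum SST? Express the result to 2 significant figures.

Areal heat capacity C = ρ c_p D = 1025 × 4108 × 185.5 = 7.81×10^8 J/(m²·K).
ω = 2π / 3.15×10^7 s = 1.99×10^-7 s⁻¹.
Phase lag φ = arctan(Cω/λ) = arctan(156/18.81) = 1.45 rad.
Time lag = φ / ω = 1.45 / 1.99×10^-7 = 7.28×10^6 s = 84.3 days.

84 days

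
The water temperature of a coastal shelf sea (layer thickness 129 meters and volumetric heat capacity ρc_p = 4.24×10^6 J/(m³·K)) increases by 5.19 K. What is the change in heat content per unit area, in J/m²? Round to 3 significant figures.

2.84×10^9

Areal heat capacity C = ρc_p × D = 4.24×10^6 × 129 = 5.47×10^8 J/(m^2 K).
ΔQ = C ΔT = 5.47×10^8 × 5.19 = 2.84×10^9 J/m².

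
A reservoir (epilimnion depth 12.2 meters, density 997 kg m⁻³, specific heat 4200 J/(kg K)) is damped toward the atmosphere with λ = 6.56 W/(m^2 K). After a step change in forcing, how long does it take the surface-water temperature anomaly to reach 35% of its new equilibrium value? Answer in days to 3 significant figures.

38.8 days

Areal heat capacity C = ρ c_p D = 997 × 4200 × 12.2 = 5.11×10^7 J m⁻² K⁻¹.
τ = C / λ = 5.11×10^7 / 6.56 = 7.79×10^6 s.
Fraction reached: 1 − e^(−t/τ) = 0.35 ⇒ t = −τ ln(1 − 0.35) = τ × 0.431.
t = 3.35×10^6 s = 38.8 days.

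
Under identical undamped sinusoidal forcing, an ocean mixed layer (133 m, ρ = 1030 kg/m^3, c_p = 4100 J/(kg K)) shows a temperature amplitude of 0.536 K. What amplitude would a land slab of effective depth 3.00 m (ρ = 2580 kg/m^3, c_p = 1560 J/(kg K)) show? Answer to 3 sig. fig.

24.9 K

C_ocean = 5.62×10^8 J/(m²·K); C_land = 1.21×10^7 J/(m²·K).
A ∝ 1/C ⇒ A_land = A_ocean × C_ocean/C_land = 0.536 × 46.5 = 24.9 K.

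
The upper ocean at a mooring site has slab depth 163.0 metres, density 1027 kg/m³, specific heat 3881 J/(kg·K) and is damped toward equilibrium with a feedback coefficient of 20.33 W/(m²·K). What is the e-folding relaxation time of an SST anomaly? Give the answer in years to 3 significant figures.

Areal heat capacity C = ρ c_p D = 1027 × 3881 × 163.0 = 6.50×10^8 J/(m^2 K).
Relaxation time τ = C / λ = 6.50×10^8 / 20.33 = 3.20×10^7 s.
In years: 3.20×10^7 s / (3.156×10^7 s/year) = 1.01 years.

1.01 years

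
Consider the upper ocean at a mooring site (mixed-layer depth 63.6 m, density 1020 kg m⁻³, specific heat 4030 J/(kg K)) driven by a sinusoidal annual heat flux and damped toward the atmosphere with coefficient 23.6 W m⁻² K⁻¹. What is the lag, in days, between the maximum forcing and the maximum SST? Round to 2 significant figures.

Areal heat capacity C = ρ c_p D = 1020 × 4030 × 63.6 = 2.61×10^8 J m⁻² K⁻¹.
ω = 2π / 3.15×10^7 s = 1.99×10^-7 s⁻¹.
Phase lag φ = arctan(Cω/λ) = arctan(52.1/23.6) = 1.15 rad.
Time lag = φ / ω = 1.15 / 1.99×10^-7 = 5.75×10^6 s = 66.5 days.

67 days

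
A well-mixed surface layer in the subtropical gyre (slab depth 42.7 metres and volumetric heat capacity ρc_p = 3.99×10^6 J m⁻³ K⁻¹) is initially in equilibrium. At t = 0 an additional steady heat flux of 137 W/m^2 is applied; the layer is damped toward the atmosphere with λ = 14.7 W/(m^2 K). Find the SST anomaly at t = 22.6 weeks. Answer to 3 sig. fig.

6.45 K

Areal heat capacity C = ρc_p × D = 3.99×10^6 × 42.7 = 1.70×10^8 J/(m^2 K).
τ = C / λ = 1.70×10^8 / 14.7 = 1.16×10^7 s.
Equilibrium anomaly ΔT_eq = F / λ = 137 / 14.7 = 9.32 K.
t = 22.6 weeks = 1.37×10^7 s, so t/τ = 1.18.
ΔT(t) = ΔT_eq (1 − e^(−t/τ)) = 9.32 × (1 − e^−1.18) = 6.45 K.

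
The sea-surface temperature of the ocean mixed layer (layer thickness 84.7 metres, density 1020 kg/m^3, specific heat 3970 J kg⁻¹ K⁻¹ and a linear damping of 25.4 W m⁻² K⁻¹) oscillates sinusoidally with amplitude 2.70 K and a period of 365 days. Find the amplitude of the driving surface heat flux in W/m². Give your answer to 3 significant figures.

Areal heat capacity C = ρ c_p D = 1020 × 3970 × 84.7 = 3.43×10^8 J/(m²·K).
ω = 2π / 3.15×10^7 s = 1.99×10^-7 s⁻¹.
√((Cω)² + λ²) = √((68.3)² + 25.4²) = 72.9 W/(m²·K).
F₀ = A × √((Cω)²+λ²) = 2.70 × 72.9 = 197 W/m².

197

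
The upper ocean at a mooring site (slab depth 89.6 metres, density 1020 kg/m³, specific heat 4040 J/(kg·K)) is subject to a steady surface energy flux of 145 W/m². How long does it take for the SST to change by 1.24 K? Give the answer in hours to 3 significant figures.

877 hours

Areal heat capacity C = ρ c_p D = 1020 × 4040 × 89.6 = 3.69×10^8 J m⁻² K⁻¹.
Time required: Δt = C ΔT / F = 3.69×10^8 × 1.24 / 145 = 3.16×10^6 s.
In hours: 3.16×10^6 s / (3600 s/hour) = 877 hours.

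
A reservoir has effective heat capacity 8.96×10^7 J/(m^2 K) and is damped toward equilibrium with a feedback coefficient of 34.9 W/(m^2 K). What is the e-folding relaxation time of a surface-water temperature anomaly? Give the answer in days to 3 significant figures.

Areal heat capacity C = 8.96×10^7 J/(m^2 K) (given).
Relaxation time τ = C / λ = 8.96×10^7 / 34.9 = 2.57×10^6 s.
In days: 2.57×10^6 s / (86400 s/day) = 29.7 days.

29.7 days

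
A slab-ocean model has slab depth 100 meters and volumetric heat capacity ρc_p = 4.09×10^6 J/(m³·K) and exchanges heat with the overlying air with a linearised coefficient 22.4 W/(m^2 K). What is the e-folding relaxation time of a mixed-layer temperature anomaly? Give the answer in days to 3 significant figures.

211 days

Areal heat capacity C = ρc_p × D = 4.09×10^6 × 100 = 4.09×10^8 J/(m²·K).
Relaxation time τ = C / λ = 4.09×10^8 / 22.4 = 1.83×10^7 s.
In days: 1.83×10^7 s / (86400 s/day) = 211 days.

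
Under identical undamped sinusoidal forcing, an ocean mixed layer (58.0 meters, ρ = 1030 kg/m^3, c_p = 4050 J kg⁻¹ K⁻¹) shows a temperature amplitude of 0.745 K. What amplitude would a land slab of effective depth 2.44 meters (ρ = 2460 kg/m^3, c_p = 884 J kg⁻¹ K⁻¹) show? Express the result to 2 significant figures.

C_ocean = 2.42×10^8 J/(m²·K); C_land = 5.31×10^6 J/(m²·K).
A ∝ 1/C ⇒ A_land = A_ocean × C_ocean/C_land = 0.745 × 45.6 = 34.0 K.

34 K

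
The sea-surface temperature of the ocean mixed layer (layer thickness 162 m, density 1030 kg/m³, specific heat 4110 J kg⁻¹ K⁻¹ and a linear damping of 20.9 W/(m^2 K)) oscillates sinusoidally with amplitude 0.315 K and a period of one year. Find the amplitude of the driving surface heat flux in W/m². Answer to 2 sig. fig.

44

Areal heat capacity C = ρ c_p D = 1030 × 4110 × 162 = 6.86×10^8 J/(m²·K).
ω = 2π / 3.15×10^7 s = 1.99×10^-7 s⁻¹.
√((Cω)² + λ²) = √((137)² + 20.9²) = 138 W/(m²·K).
F₀ = A × √((Cω)²+λ²) = 0.315 × 138 = 43.5 W/m².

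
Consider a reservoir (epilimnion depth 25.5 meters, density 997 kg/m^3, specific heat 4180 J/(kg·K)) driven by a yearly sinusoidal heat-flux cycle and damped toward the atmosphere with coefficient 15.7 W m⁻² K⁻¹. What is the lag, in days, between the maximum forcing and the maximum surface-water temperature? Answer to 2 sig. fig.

Areal heat capacity C = ρ c_p D = 997 × 4180 × 25.5 = 1.06×10^8 J/(m^2 K).
ω = 2π / 3.15×10^7 s = 1.99×10^-7 s⁻¹.
Phase lag φ = arctan(Cω/λ) = arctan(21.2/15.7) = 0.933 rad.
Time lag = φ / ω = 0.933 / 1.99×10^-7 = 4.68×10^6 s = 54.2 days.

54 days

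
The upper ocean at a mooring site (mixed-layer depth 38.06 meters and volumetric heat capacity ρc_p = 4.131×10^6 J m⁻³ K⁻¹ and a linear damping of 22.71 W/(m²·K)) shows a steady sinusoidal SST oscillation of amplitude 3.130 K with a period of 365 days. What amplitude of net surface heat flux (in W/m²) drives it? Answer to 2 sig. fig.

Areal heat capacity C = ρc_p × D = 4.131×10^6 × 38.06 = 1.57×10^8 J/(m²·K).
ω = 2π / 3.15×10^7 s = 1.99×10^-7 s⁻¹.
√((Cω)² + λ²) = √((31.3)² + 22.71²) = 38.7 W/(m²·K).
F₀ = A × √((Cω)²+λ²) = 3.130 × 38.7 = 121 W/m².

120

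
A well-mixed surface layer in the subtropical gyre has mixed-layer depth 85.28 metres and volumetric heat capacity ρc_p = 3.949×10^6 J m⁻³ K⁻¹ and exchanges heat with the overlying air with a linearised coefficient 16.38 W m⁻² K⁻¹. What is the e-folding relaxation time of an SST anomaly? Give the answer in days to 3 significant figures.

Areal heat capacity C = ρc_p × D = 3.949×10^6 × 85.28 = 3.37×10^8 J m⁻² K⁻¹.
Relaxation time τ = C / λ = 3.37×10^8 / 16.38 = 2.06×10^7 s.
In days: 2.06×10^7 s / (86400 s/day) = 238 days.

238 days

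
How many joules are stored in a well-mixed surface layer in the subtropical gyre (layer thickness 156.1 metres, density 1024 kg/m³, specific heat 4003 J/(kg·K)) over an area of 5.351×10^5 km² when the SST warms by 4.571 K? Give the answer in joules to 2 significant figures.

1.6×10^21 J

Areal heat capacity C = ρ c_p D = 1024 × 4003 × 156.1 = 6.40×10^8 J/(m^2 K).
Heat per unit area: q = C ΔT = 6.40×10^8 × 4.571 = 2.92×10^9 J/m².
Total heat: Q = q × A = 2.92×10^9 × (5.351×10^5 × 10⁶ m²) = 1.57×10^21 J.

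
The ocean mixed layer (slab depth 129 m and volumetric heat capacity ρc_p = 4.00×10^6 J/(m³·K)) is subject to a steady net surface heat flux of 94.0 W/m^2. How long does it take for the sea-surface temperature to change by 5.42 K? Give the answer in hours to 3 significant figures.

Areal heat capacity C = ρc_p × D = 4.00×10^6 × 129 = 5.16×10^8 J/(m²·K).
Time required: Δt = C ΔT / F = 5.16×10^8 × 5.42 / 94.0 = 2.98×10^7 s.
In hours: 2.98×10^7 s / (3600 s/hour) = 8260 hours.

8260 hours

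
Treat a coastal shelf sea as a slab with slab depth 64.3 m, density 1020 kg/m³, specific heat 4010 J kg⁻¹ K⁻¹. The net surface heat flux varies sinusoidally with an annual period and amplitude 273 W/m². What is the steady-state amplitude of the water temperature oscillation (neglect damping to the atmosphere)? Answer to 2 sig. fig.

5.2 K

Areal heat capacity C = ρ c_p D = 1020 × 4010 × 64.3 = 2.63×10^8 J/(m²·K).
Angular frequency ω = 2π / T = 2π / 3.15×10^7 s = 1.99×10^-7 s⁻¹.
Cω = 2.63×10^8 × 1.99×10^-7 = 52.4 W/(m²·K).
Amplitude A = F₀ / (Cω) = 273 / 52.4 = 5.21 K.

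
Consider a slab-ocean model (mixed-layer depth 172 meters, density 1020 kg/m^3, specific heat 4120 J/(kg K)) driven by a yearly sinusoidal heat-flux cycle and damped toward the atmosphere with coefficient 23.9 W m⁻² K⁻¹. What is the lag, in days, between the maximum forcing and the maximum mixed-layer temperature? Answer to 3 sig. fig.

Areal heat capacity C = ρ c_p D = 1020 × 4120 × 172 = 7.23×10^8 J/(m^2 K).
ω = 2π / 3.15×10^7 s = 1.99×10^-7 s⁻¹.
Phase lag φ = arctan(Cω/λ) = arctan(144/23.9) = 1.41 rad.
Time lag = φ / ω = 1.41 / 1.99×10^-7 = 7.06×10^6 s = 81.7 days.

81.7 days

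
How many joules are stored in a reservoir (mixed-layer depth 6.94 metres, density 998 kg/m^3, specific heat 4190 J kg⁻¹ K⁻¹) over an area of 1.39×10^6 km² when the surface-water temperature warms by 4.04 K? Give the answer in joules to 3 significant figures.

Areal heat capacity C = ρ c_p D = 998 × 4190 × 6.94 = 2.90×10^7 J/(m²·K).
Heat per unit area: q = C ΔT = 2.90×10^7 × 4.04 = 1.17×10^8 J/m².
Total heat: Q = q × A = 1.17×10^8 × (1.39×10^6 × 10⁶ m²) = 1.63×10^20 J.

1.63×10^20 J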